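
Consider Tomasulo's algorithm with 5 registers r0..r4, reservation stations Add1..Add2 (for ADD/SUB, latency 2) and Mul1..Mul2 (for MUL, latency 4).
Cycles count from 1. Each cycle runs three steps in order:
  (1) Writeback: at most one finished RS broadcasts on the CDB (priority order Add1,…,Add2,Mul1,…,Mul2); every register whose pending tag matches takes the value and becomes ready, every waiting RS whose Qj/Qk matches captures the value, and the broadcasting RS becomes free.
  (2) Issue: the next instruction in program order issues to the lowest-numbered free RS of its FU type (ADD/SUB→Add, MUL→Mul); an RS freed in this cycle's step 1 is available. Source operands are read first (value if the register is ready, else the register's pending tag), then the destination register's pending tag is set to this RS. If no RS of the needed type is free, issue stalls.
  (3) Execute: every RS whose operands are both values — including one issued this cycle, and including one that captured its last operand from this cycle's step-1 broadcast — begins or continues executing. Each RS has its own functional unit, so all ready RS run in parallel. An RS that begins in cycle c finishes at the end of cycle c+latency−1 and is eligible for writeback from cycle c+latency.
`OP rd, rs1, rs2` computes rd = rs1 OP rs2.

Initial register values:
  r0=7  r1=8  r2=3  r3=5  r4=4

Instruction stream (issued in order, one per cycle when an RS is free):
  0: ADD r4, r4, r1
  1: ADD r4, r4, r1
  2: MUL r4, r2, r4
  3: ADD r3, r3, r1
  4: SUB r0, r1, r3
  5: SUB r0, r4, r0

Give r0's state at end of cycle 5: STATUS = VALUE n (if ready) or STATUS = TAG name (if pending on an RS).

cycle 1: issue ADD r4<-Add1 // r0:7,r1:8,r2:3,r3:5,r4:Add1
cycle 2: issue ADD r4<-Add2 // r0:7,r1:8,r2:3,r3:5,r4:Add2
cycle 3: CDB Add1=12; issue MUL r4<-Mul1 // r0:7,r1:8,r2:3,r3:5,r4:Mul1
cycle 4: issue ADD r3<-Add1 // r0:7,r1:8,r2:3,r3:Add1,r4:Mul1
cycle 5: CDB Add2=20; issue SUB r0<-Add2 // r0:Add2,r1:8,r2:3,r3:Add1,r4:Mul1

STATUS = TAG Add2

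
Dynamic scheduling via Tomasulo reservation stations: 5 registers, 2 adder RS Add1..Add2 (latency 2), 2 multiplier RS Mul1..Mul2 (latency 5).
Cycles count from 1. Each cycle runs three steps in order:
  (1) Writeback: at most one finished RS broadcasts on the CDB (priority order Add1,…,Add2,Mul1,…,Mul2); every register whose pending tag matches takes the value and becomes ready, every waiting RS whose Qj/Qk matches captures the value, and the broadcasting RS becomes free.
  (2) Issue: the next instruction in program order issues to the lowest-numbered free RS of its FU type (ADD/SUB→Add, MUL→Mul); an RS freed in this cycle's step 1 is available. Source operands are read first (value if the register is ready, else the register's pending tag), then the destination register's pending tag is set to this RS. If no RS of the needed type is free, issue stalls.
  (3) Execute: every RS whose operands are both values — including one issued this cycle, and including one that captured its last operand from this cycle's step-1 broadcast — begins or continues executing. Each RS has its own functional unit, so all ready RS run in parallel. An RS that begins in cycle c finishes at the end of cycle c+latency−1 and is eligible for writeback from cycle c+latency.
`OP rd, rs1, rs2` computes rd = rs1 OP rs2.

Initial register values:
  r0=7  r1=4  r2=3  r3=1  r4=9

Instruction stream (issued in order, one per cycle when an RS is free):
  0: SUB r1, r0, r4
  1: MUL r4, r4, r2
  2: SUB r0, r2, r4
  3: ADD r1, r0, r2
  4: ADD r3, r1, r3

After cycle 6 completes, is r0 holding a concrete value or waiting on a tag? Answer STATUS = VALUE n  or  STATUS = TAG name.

STATUS = TAG Add1

cycle 1: issue SUB r1<-Add1 // r0:7,r1:Add1,r2:3,r3:1,r4:9
cycle 2: issue MUL r4<-Mul1 // r0:7,r1:Add1,r2:3,r3:1,r4:Mul1
cycle 3: CDB Add1=-2; issue SUB r0<-Add1 // r0:Add1,r1:-2,r2:3,r3:1,r4:Mul1
cycle 4: issue ADD r1<-Add2 // r0:Add1,r1:Add2,r2:3,r3:1,r4:Mul1
cycle 5: stall // r0:Add1,r1:Add2,r2:3,r3:1,r4:Mul1
cycle 6: stall // r0:Add1,r1:Add2,r2:3,r3:1,r4:Mul1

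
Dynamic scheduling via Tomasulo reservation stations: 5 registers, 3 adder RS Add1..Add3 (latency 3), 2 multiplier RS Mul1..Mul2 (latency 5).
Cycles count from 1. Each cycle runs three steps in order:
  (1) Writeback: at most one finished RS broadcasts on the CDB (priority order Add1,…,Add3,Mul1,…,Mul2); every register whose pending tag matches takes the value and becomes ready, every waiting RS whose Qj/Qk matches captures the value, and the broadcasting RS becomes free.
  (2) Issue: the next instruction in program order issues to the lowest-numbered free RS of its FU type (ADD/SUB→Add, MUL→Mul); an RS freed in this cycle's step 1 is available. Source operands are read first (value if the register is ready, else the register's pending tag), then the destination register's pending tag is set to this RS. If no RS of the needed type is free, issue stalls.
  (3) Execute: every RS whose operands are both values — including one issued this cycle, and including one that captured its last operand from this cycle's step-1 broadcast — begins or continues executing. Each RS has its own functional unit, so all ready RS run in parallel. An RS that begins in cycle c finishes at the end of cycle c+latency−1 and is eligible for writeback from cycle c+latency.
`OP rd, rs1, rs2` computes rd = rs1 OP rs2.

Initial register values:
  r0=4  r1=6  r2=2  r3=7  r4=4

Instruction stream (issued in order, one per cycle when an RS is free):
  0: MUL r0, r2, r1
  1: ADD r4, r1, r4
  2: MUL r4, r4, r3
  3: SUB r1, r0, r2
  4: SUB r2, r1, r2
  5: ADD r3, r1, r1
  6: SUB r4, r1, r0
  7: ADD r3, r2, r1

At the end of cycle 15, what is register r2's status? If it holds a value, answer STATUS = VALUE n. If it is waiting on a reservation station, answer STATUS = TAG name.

STATUS = VALUE 8

c1: issue MUL r0<-Mul1 | r0:Mul1,r1:6,r2:2,r3:7,r4:4
c2: issue ADD r4<-Add1 | r0:Mul1,r1:6,r2:2,r3:7,r4:Add1
c3: issue MUL r4<-Mul2 | r0:Mul1,r1:6,r2:2,r3:7,r4:Mul2
c4: issue SUB r1<-Add2 | r0:Mul1,r1:Add2,r2:2,r3:7,r4:Mul2
c5: CDB Add1=10; issue SUB r2<-Add1 | r0:Mul1,r1:Add2,r2:Add1,r3:7,r4:Mul2
c6: CDB Mul1=12; issue ADD r3<-Add3 | r0:12,r1:Add2,r2:Add1,r3:Add3,r4:Mul2
c7: stall | r0:12,r1:Add2,r2:Add1,r3:Add3,r4:Mul2
c8: stall | r0:12,r1:Add2,r2:Add1,r3:Add3,r4:Mul2
c9: CDB Add2=10; issue SUB r4<-Add2 | r0:12,r1:10,r2:Add1,r3:Add3,r4:Add2
c10: CDB Mul2=70; stall | r0:12,r1:10,r2:Add1,r3:Add3,r4:Add2
c11: stall | r0:12,r1:10,r2:Add1,r3:Add3,r4:Add2
c12: CDB Add1=8; issue ADD r3<-Add1 | r0:12,r1:10,r2:8,r3:Add1,r4:Add2
c13: CDB Add2=-2 | r0:12,r1:10,r2:8,r3:Add1,r4:-2
c14: CDB Add3=20 | r0:12,r1:10,r2:8,r3:Add1,r4:-2
c15: CDB Add1=18 | r0:12,r1:10,r2:8,r3:18,r4:-2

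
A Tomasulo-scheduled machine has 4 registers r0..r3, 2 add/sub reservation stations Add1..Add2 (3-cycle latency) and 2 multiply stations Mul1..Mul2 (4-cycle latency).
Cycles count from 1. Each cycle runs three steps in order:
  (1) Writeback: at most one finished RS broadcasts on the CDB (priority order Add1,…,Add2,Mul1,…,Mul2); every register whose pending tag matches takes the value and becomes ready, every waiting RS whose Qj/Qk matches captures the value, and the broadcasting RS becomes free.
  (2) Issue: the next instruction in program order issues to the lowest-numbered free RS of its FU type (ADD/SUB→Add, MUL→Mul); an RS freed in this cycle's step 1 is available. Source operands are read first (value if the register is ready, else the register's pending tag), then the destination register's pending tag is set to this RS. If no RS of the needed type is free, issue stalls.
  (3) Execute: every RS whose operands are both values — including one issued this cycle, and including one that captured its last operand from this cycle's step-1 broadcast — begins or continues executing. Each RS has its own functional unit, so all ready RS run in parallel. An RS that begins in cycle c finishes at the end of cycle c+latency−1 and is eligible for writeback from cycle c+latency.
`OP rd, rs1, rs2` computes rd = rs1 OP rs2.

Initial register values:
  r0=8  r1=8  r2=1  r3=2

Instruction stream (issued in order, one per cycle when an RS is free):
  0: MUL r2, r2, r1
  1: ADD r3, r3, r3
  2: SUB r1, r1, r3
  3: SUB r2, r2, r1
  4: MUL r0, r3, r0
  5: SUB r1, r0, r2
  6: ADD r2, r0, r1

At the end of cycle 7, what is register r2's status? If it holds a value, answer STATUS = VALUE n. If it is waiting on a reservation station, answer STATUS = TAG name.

STATUS = TAG Add1

  c1: issue MUL r2<-Mul1  regs: r0:8,r1:8,r2:Mul1,r3:2
  c2: issue ADD r3<-Add1  regs: r0:8,r1:8,r2:Mul1,r3:Add1
  c3: issue SUB r1<-Add2  regs: r0:8,r1:Add2,r2:Mul1,r3:Add1
  c4: stall  regs: r0:8,r1:Add2,r2:Mul1,r3:Add1
  c5: CDB Add1=4; issue SUB r2<-Add1  regs: r0:8,r1:Add2,r2:Add1,r3:4
  c6: CDB Mul1=8; issue MUL r0<-Mul1  regs: r0:Mul1,r1:Add2,r2:Add1,r3:4
  c7: stall  regs: r0:Mul1,r1:Add2,r2:Add1,r3:4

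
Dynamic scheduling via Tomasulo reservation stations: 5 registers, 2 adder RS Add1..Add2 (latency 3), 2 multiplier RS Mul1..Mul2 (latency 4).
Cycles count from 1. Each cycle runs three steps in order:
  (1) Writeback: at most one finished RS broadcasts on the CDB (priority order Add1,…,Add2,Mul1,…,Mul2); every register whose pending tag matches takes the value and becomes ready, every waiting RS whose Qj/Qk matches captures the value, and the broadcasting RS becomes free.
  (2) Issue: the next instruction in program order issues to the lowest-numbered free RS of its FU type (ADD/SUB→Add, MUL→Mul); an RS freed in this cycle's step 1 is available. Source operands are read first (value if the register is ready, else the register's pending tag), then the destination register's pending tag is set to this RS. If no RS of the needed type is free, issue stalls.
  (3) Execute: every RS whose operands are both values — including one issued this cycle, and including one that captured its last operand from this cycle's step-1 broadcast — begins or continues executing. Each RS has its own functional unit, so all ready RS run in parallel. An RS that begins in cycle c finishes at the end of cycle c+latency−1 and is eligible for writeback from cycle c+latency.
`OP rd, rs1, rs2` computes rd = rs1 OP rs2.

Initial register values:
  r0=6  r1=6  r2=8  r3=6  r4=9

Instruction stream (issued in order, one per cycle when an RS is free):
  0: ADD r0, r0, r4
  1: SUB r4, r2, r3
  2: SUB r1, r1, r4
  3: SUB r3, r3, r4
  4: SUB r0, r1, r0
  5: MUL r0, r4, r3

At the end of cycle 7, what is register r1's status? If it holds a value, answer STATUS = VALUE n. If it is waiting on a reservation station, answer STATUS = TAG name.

STATUS = TAG Add1

cycle 1: issue ADD r0<-Add1 // r0:Add1,r1:6,r2:8,r3:6,r4:9
cycle 2: issue SUB r4<-Add2 // r0:Add1,r1:6,r2:8,r3:6,r4:Add2
cycle 3: stall // r0:Add1,r1:6,r2:8,r3:6,r4:Add2
cycle 4: CDB Add1=15; issue SUB r1<-Add1 // r0:15,r1:Add1,r2:8,r3:6,r4:Add2
cycle 5: CDB Add2=2; issue SUB r3<-Add2 // r0:15,r1:Add1,r2:8,r3:Add2,r4:2
cycle 6: stall // r0:15,r1:Add1,r2:8,r3:Add2,r4:2
cycle 7: stall // r0:15,r1:Add1,r2:8,r3:Add2,r4:2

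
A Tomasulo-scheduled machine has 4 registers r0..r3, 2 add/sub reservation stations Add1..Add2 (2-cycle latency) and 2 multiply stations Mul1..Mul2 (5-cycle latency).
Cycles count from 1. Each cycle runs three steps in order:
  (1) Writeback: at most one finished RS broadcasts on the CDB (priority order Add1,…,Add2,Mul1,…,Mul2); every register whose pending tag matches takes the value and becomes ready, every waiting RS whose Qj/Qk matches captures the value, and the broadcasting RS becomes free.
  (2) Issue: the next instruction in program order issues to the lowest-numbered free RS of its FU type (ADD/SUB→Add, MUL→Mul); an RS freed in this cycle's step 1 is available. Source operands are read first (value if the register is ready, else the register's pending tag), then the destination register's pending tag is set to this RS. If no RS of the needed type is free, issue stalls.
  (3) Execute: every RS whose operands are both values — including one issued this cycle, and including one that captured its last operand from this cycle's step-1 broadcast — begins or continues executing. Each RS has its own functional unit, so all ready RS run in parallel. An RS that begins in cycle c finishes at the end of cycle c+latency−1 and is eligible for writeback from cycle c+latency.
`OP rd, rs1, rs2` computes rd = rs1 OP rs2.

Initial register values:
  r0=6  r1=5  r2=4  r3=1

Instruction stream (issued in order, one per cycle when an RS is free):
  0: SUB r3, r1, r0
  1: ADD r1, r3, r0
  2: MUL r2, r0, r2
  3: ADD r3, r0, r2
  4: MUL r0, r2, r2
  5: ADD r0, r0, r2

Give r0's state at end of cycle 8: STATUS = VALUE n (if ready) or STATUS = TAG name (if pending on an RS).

cycle 1: issue SUB r3<-Add1 // r0:6,r1:5,r2:4,r3:Add1
cycle 2: issue ADD r1<-Add2 // r0:6,r1:Add2,r2:4,r3:Add1
cycle 3: CDB Add1=-1; issue MUL r2<-Mul1 // r0:6,r1:Add2,r2:Mul1,r3:-1
cycle 4: issue ADD r3<-Add1 // r0:6,r1:Add2,r2:Mul1,r3:Add1
cycle 5: CDB Add2=5; issue MUL r0<-Mul2 // r0:Mul2,r1:5,r2:Mul1,r3:Add1
cycle 6: issue ADD r0<-Add2 // r0:Add2,r1:5,r2:Mul1,r3:Add1
cycle 7: - // r0:Add2,r1:5,r2:Mul1,r3:Add1
cycle 8: CDB Mul1=24 // r0:Add2,r1:5,r2:24,r3:Add1

STATUS = TAG Add2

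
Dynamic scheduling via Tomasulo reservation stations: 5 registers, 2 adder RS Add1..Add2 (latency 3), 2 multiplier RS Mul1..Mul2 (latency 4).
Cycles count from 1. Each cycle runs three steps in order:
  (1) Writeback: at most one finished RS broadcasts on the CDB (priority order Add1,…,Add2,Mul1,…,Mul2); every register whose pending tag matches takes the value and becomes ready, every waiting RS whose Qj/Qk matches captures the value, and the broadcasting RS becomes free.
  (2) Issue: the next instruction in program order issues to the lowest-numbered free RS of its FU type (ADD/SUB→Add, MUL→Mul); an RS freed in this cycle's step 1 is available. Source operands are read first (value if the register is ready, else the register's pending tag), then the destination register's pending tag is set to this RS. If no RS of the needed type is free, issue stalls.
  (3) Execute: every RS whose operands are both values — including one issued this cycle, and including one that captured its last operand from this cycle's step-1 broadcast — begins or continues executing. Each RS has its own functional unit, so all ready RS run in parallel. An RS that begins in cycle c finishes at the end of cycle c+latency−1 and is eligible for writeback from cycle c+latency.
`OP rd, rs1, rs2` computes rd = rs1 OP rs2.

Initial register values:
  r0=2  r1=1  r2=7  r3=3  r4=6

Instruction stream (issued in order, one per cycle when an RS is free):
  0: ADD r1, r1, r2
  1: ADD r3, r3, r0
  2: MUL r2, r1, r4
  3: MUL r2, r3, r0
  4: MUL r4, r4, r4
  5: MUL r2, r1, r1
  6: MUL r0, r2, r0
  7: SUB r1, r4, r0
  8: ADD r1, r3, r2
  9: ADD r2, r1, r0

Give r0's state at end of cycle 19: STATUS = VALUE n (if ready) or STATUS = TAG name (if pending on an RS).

STATUS = VALUE 128

c1: issue ADD r1<-Add1 | r0:2,r1:Add1,r2:7,r3:3,r4:6
c2: issue ADD r3<-Add2 | r0:2,r1:Add1,r2:7,r3:Add2,r4:6
c3: issue MUL r2<-Mul1 | r0:2,r1:Add1,r2:Mul1,r3:Add2,r4:6
c4: CDB Add1=8; issue MUL r2<-Mul2 | r0:2,r1:8,r2:Mul2,r3:Add2,r4:6
c5: CDB Add2=5; stall | r0:2,r1:8,r2:Mul2,r3:5,r4:6
c6: stall | r0:2,r1:8,r2:Mul2,r3:5,r4:6
c7: stall | r0:2,r1:8,r2:Mul2,r3:5,r4:6
c8: CDB Mul1=48; issue MUL r4<-Mul1 | r0:2,r1:8,r2:Mul2,r3:5,r4:Mul1
c9: CDB Mul2=10; issue MUL r2<-Mul2 | r0:2,r1:8,r2:Mul2,r3:5,r4:Mul1
c10: stall | r0:2,r1:8,r2:Mul2,r3:5,r4:Mul1
c11: stall | r0:2,r1:8,r2:Mul2,r3:5,r4:Mul1
c12: CDB Mul1=36; issue MUL r0<-Mul1 | r0:Mul1,r1:8,r2:Mul2,r3:5,r4:36
c13: CDB Mul2=64; issue SUB r1<-Add1 | r0:Mul1,r1:Add1,r2:64,r3:5,r4:36
c14: issue ADD r1<-Add2 | r0:Mul1,r1:Add2,r2:64,r3:5,r4:36
c15: stall | r0:Mul1,r1:Add2,r2:64,r3:5,r4:36
c16: stall | r0:Mul1,r1:Add2,r2:64,r3:5,r4:36
c17: CDB Add2=69; issue ADD r2<-Add2 | r0:Mul1,r1:69,r2:Add2,r3:5,r4:36
c18: CDB Mul1=128 | r0:128,r1:69,r2:Add2,r3:5,r4:36
c19: - | r0:128,r1:69,r2:Add2,r3:5,r4:36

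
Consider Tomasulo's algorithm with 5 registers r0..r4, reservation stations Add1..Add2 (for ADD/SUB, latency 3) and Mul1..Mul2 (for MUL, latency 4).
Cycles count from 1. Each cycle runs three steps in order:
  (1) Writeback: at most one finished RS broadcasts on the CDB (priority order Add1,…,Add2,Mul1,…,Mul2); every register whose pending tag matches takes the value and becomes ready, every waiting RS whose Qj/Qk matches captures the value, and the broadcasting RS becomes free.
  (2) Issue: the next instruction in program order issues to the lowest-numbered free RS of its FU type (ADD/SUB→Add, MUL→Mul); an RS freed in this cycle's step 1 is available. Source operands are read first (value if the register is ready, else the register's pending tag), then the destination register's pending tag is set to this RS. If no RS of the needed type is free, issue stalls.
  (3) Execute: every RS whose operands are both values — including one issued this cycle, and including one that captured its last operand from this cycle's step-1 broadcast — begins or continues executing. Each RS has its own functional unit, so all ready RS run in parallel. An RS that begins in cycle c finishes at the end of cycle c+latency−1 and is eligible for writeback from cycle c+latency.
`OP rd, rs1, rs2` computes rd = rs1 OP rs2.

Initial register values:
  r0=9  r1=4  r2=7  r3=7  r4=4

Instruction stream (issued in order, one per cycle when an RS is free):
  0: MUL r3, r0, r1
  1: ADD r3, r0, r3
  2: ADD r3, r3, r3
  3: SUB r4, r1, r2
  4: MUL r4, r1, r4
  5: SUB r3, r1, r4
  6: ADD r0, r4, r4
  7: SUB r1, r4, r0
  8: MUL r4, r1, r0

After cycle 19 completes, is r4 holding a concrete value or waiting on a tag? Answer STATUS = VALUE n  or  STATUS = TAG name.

STATUS = TAG Mul1

cycle 1: issue MUL r3<-Mul1 // r0:9,r1:4,r2:7,r3:Mul1,r4:4
cycle 2: issue ADD r3<-Add1 // r0:9,r1:4,r2:7,r3:Add1,r4:4
cycle 3: issue ADD r3<-Add2 // r0:9,r1:4,r2:7,r3:Add2,r4:4
cycle 4: stall // r0:9,r1:4,r2:7,r3:Add2,r4:4
cycle 5: CDB Mul1=36; stall // r0:9,r1:4,r2:7,r3:Add2,r4:4
cycle 6: stall // r0:9,r1:4,r2:7,r3:Add2,r4:4
cycle 7: stall // r0:9,r1:4,r2:7,r3:Add2,r4:4
cycle 8: CDB Add1=45; issue SUB r4<-Add1 // r0:9,r1:4,r2:7,r3:Add2,r4:Add1
cycle 9: issue MUL r4<-Mul1 // r0:9,r1:4,r2:7,r3:Add2,r4:Mul1
cycle 10: stall // r0:9,r1:4,r2:7,r3:Add2,r4:Mul1
cycle 11: CDB Add1=-3; issue SUB r3<-Add1 // r0:9,r1:4,r2:7,r3:Add1,r4:Mul1
cycle 12: CDB Add2=90; issue ADD r0<-Add2 // r0:Add2,r1:4,r2:7,r3:Add1,r4:Mul1
cycle 13: stall // r0:Add2,r1:4,r2:7,r3:Add1,r4:Mul1
cycle 14: stall // r0:Add2,r1:4,r2:7,r3:Add1,r4:Mul1
cycle 15: CDB Mul1=-12; stall // r0:Add2,r1:4,r2:7,r3:Add1,r4:-12
cycle 16: stall // r0:Add2,r1:4,r2:7,r3:Add1,r4:-12
cycle 17: stall // r0:Add2,r1:4,r2:7,r3:Add1,r4:-12
cycle 18: CDB Add1=16; issue SUB r1<-Add1 // r0:Add2,r1:Add1,r2:7,r3:16,r4:-12
cycle 19: CDB Add2=-24; issue MUL r4<-Mul1 // r0:-24,r1:Add1,r2:7,r3:16,r4:Mul1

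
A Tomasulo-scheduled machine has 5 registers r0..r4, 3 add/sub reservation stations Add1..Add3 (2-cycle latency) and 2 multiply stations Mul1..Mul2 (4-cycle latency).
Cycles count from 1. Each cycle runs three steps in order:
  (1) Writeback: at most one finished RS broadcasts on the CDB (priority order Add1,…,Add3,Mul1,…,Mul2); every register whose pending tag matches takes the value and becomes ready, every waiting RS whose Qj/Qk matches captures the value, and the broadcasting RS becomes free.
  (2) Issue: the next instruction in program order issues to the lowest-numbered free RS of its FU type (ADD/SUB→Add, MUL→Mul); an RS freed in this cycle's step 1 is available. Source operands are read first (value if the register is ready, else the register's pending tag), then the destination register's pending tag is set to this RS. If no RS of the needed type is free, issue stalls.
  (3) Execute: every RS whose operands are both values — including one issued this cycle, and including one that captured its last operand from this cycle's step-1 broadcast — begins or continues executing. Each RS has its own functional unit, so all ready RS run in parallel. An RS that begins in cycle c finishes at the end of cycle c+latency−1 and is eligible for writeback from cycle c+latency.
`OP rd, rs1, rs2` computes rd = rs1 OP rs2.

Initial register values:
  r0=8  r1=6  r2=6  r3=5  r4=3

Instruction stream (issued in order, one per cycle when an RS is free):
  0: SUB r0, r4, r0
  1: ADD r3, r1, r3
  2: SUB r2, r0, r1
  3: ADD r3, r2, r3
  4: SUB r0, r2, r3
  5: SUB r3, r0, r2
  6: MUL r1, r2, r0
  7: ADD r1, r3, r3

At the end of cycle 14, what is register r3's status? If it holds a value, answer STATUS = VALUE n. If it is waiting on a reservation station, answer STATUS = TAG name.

c1: issue SUB r0<-Add1 | r0:Add1,r1:6,r2:6,r3:5,r4:3
c2: issue ADD r3<-Add2 | r0:Add1,r1:6,r2:6,r3:Add2,r4:3
c3: CDB Add1=-5; issue SUB r2<-Add1 | r0:-5,r1:6,r2:Add1,r3:Add2,r4:3
c4: CDB Add2=11; issue ADD r3<-Add2 | r0:-5,r1:6,r2:Add1,r3:Add2,r4:3
c5: CDB Add1=-11; issue SUB r0<-Add1 | r0:Add1,r1:6,r2:-11,r3:Add2,r4:3
c6: issue SUB r3<-Add3 | r0:Add1,r1:6,r2:-11,r3:Add3,r4:3
c7: CDB Add2=0; issue MUL r1<-Mul1 | r0:Add1,r1:Mul1,r2:-11,r3:Add3,r4:3
c8: issue ADD r1<-Add2 | r0:Add1,r1:Add2,r2:-11,r3:Add3,r4:3
c9: CDB Add1=-11 | r0:-11,r1:Add2,r2:-11,r3:Add3,r4:3
c10: - | r0:-11,r1:Add2,r2:-11,r3:Add3,r4:3
c11: CDB Add3=0 | r0:-11,r1:Add2,r2:-11,r3:0,r4:3
c12: - | r0:-11,r1:Add2,r2:-11,r3:0,r4:3
c13: CDB Add2=0 | r0:-11,r1:0,r2:-11,r3:0,r4:3
c14: CDB Mul1=121 | r0:-11,r1:0,r2:-11,r3:0,r4:3

STATUS = VALUE 0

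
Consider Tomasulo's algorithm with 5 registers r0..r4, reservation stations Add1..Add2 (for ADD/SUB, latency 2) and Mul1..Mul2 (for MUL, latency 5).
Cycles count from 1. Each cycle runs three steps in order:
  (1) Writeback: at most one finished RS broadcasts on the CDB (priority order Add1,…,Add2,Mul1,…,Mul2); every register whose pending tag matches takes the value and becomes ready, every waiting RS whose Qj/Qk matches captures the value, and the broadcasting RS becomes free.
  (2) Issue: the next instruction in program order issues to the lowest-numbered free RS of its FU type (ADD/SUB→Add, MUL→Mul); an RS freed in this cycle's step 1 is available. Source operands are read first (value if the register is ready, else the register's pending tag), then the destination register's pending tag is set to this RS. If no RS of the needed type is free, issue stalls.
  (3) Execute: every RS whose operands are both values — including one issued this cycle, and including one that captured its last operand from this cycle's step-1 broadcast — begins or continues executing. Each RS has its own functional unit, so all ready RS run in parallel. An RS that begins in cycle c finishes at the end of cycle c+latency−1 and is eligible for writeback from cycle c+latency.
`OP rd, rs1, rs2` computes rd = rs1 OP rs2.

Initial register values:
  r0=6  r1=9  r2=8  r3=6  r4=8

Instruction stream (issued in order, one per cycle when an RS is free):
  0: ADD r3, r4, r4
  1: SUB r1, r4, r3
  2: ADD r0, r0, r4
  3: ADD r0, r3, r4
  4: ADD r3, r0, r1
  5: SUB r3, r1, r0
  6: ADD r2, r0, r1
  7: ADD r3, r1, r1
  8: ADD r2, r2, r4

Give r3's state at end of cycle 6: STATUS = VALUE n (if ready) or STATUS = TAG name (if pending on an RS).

STATUS = TAG Add2

cycle 1: issue ADD r3<-Add1 // r0:6,r1:9,r2:8,r3:Add1,r4:8
cycle 2: issue SUB r1<-Add2 // r0:6,r1:Add2,r2:8,r3:Add1,r4:8
cycle 3: CDB Add1=16; issue ADD r0<-Add1 // r0:Add1,r1:Add2,r2:8,r3:16,r4:8
cycle 4: stall // r0:Add1,r1:Add2,r2:8,r3:16,r4:8
cycle 5: CDB Add1=14; issue ADD r0<-Add1 // r0:Add1,r1:Add2,r2:8,r3:16,r4:8
cycle 6: CDB Add2=-8; issue ADD r3<-Add2 // r0:Add1,r1:-8,r2:8,r3:Add2,r4:8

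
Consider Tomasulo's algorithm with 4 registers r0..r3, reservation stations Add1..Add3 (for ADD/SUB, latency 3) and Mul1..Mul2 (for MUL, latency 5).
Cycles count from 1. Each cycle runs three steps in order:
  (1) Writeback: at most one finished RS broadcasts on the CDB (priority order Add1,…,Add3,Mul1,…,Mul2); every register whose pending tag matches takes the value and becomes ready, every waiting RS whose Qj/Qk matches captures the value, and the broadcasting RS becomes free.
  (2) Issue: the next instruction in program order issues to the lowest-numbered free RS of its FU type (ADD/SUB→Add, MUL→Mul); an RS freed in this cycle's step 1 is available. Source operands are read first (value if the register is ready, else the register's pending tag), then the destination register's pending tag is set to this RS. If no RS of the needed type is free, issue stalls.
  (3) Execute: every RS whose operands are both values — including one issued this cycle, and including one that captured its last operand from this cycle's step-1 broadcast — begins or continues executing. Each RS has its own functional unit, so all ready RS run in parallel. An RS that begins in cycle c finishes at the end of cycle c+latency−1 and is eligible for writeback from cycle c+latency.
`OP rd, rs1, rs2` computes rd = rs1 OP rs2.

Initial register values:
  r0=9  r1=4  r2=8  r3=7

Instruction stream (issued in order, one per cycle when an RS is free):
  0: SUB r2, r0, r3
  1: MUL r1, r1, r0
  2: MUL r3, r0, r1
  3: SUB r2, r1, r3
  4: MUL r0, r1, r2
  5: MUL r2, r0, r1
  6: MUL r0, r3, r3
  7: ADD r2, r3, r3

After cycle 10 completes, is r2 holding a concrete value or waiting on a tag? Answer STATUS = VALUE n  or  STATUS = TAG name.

STATUS = TAG Add1

  c1: issue SUB r2<-Add1  regs: r0:9,r1:4,r2:Add1,r3:7
  c2: issue MUL r1<-Mul1  regs: r0:9,r1:Mul1,r2:Add1,r3:7
  c3: issue MUL r3<-Mul2  regs: r0:9,r1:Mul1,r2:Add1,r3:Mul2
  c4: CDB Add1=2; issue SUB r2<-Add1  regs: r0:9,r1:Mul1,r2:Add1,r3:Mul2
  c5: stall  regs: r0:9,r1:Mul1,r2:Add1,r3:Mul2
  c6: stall  regs: r0:9,r1:Mul1,r2:Add1,r3:Mul2
  c7: CDB Mul1=36; issue MUL r0<-Mul1  regs: r0:Mul1,r1:36,r2:Add1,r3:Mul2
  c8: stall  regs: r0:Mul1,r1:36,r2:Add1,r3:Mul2
  c9: stall  regs: r0:Mul1,r1:36,r2:Add1,r3:Mul2
  c10: stall  regs: r0:Mul1,r1:36,r2:Add1,r3:Mul2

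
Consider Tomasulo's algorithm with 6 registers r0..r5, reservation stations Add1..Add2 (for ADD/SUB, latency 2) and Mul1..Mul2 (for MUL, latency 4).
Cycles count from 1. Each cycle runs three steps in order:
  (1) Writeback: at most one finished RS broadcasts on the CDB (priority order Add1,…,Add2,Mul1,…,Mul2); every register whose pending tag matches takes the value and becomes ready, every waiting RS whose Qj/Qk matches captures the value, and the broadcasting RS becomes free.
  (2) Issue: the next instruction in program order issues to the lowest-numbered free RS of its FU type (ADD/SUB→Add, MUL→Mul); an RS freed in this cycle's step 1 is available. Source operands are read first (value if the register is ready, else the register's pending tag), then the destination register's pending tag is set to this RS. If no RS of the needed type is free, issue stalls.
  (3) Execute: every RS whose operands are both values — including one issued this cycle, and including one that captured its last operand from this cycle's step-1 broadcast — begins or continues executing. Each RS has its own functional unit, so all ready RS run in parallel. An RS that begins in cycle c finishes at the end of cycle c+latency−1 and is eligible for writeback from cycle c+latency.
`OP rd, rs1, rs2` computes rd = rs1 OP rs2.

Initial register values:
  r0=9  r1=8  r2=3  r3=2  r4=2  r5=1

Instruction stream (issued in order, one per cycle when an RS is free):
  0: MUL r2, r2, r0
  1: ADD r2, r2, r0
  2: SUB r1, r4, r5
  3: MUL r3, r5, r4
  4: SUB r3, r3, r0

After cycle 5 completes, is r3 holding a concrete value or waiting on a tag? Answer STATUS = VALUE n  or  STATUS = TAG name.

c1: issue MUL r2<-Mul1 | r0:9,r1:8,r2:Mul1,r3:2,r4:2,r5:1
c2: issue ADD r2<-Add1 | r0:9,r1:8,r2:Add1,r3:2,r4:2,r5:1
c3: issue SUB r1<-Add2 | r0:9,r1:Add2,r2:Add1,r3:2,r4:2,r5:1
c4: issue MUL r3<-Mul2 | r0:9,r1:Add2,r2:Add1,r3:Mul2,r4:2,r5:1
c5: CDB Add2=1; issue SUB r3<-Add2 | r0:9,r1:1,r2:Add1,r3:Add2,r4:2,r5:1

STATUS = TAG Add2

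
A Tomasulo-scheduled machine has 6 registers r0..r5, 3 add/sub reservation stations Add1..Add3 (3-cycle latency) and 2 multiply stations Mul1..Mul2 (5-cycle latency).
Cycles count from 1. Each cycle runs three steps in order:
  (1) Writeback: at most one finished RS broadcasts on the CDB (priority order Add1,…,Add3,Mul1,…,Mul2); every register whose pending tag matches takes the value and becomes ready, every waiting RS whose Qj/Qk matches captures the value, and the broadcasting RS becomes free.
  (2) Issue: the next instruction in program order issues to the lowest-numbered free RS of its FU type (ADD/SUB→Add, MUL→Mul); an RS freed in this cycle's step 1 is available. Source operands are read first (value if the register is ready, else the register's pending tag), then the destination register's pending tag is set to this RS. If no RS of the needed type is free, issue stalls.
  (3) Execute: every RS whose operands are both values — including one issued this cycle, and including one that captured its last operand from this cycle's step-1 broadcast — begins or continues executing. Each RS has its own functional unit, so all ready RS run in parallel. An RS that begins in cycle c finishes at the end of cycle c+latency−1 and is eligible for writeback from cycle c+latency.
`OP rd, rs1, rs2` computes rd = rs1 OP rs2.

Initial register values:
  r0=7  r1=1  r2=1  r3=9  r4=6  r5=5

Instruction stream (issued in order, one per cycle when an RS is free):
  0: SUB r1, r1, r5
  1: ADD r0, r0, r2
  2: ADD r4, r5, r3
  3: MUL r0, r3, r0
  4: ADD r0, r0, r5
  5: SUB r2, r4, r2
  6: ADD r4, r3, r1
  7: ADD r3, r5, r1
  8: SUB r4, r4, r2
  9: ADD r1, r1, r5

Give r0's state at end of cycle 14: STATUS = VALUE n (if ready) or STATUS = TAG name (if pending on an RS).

  c1: issue SUB r1<-Add1  regs: r0:7,r1:Add1,r2:1,r3:9,r4:6,r5:5
  c2: issue ADD r0<-Add2  regs: r0:Add2,r1:Add1,r2:1,r3:9,r4:6,r5:5
  c3: issue ADD r4<-Add3  regs: r0:Add2,r1:Add1,r2:1,r3:9,r4:Add3,r5:5
  c4: CDB Add1=-4; issue MUL r0<-Mul1  regs: r0:Mul1,r1:-4,r2:1,r3:9,r4:Add3,r5:5
  c5: CDB Add2=8; issue ADD r0<-Add1  regs: r0:Add1,r1:-4,r2:1,r3:9,r4:Add3,r5:5
  c6: CDB Add3=14; issue SUB r2<-Add2  regs: r0:Add1,r1:-4,r2:Add2,r3:9,r4:14,r5:5
  c7: issue ADD r4<-Add3  regs: r0:Add1,r1:-4,r2:Add2,r3:9,r4:Add3,r5:5
  c8: stall  regs: r0:Add1,r1:-4,r2:Add2,r3:9,r4:Add3,r5:5
  c9: CDB Add2=13; issue ADD r3<-Add2  regs: r0:Add1,r1:-4,r2:13,r3:Add2,r4:Add3,r5:5
  c10: CDB Add3=5; issue SUB r4<-Add3  regs: r0:Add1,r1:-4,r2:13,r3:Add2,r4:Add3,r5:5
  c11: CDB Mul1=72; stall  regs: r0:Add1,r1:-4,r2:13,r3:Add2,r4:Add3,r5:5
  c12: CDB Add2=1; issue ADD r1<-Add2  regs: r0:Add1,r1:Add2,r2:13,r3:1,r4:Add3,r5:5
  c13: CDB Add3=-8  regs: r0:Add1,r1:Add2,r2:13,r3:1,r4:-8,r5:5
  c14: CDB Add1=77  regs: r0:77,r1:Add2,r2:13,r3:1,r4:-8,r5:5

STATUS = VALUE 77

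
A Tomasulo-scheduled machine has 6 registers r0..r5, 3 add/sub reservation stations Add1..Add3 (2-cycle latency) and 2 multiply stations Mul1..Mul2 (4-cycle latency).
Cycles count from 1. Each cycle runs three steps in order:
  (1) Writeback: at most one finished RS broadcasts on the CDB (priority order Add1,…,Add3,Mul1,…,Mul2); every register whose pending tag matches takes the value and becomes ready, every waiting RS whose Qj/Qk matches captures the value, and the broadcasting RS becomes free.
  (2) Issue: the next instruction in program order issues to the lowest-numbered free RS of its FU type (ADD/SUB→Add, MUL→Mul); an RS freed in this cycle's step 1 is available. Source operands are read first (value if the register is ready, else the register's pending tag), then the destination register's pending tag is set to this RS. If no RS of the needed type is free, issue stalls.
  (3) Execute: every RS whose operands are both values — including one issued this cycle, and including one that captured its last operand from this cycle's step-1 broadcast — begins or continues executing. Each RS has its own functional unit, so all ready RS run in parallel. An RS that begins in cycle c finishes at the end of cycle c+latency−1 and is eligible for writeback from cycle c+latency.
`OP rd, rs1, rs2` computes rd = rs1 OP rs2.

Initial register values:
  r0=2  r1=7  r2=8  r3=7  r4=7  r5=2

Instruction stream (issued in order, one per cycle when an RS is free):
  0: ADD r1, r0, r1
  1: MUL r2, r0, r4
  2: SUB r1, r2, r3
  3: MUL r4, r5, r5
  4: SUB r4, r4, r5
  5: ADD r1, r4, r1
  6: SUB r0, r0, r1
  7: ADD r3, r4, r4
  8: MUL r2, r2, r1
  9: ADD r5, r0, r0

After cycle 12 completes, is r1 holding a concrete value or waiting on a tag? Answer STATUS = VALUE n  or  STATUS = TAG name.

STATUS = TAG Add3

  c1: issue ADD r1<-Add1  regs: r0:2,r1:Add1,r2:8,r3:7,r4:7,r5:2
  c2: issue MUL r2<-Mul1  regs: r0:2,r1:Add1,r2:Mul1,r3:7,r4:7,r5:2
  c3: CDB Add1=9; issue SUB r1<-Add1  regs: r0:2,r1:Add1,r2:Mul1,r3:7,r4:7,r5:2
  c4: issue MUL r4<-Mul2  regs: r0:2,r1:Add1,r2:Mul1,r3:7,r4:Mul2,r5:2
  c5: issue SUB r4<-Add2  regs: r0:2,r1:Add1,r2:Mul1,r3:7,r4:Add2,r5:2
  c6: CDB Mul1=14; issue ADD r1<-Add3  regs: r0:2,r1:Add3,r2:14,r3:7,r4:Add2,r5:2
  c7: stall  regs: r0:2,r1:Add3,r2:14,r3:7,r4:Add2,r5:2
  c8: CDB Add1=7; issue SUB r0<-Add1  regs: r0:Add1,r1:Add3,r2:14,r3:7,r4:Add2,r5:2
  c9: CDB Mul2=4; stall  regs: r0:Add1,r1:Add3,r2:14,r3:7,r4:Add2,r5:2
  c10: stall  regs: r0:Add1,r1:Add3,r2:14,r3:7,r4:Add2,r5:2
  c11: CDB Add2=2; issue ADD r3<-Add2  regs: r0:Add1,r1:Add3,r2:14,r3:Add2,r4:2,r5:2
  c12: issue MUL r2<-Mul1  regs: r0:Add1,r1:Add3,r2:Mul1,r3:Add2,r4:2,r5:2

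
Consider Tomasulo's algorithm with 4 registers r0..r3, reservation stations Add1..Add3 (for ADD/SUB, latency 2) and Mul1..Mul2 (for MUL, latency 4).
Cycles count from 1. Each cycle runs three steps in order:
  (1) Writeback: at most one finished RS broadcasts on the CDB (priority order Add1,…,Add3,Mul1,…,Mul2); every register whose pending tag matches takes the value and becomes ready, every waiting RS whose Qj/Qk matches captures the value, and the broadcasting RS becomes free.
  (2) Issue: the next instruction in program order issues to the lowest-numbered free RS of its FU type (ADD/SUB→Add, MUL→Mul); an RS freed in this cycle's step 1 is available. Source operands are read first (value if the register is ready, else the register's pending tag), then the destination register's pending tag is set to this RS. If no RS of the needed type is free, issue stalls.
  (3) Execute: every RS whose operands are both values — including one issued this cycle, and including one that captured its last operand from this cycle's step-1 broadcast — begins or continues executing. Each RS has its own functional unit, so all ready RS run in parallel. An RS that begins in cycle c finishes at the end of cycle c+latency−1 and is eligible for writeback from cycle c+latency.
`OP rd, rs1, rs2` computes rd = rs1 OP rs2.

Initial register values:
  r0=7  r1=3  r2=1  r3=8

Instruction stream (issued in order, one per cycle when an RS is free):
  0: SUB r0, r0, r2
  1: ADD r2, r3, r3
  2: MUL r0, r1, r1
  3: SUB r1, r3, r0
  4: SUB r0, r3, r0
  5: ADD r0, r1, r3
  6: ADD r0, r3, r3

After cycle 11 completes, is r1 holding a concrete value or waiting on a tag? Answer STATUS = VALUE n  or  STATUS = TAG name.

  c1: issue SUB r0<-Add1  regs: r0:Add1,r1:3,r2:1,r3:8
  c2: issue ADD r2<-Add2  regs: r0:Add1,r1:3,r2:Add2,r3:8
  c3: CDB Add1=6; issue MUL r0<-Mul1  regs: r0:Mul1,r1:3,r2:Add2,r3:8
  c4: CDB Add2=16; issue SUB r1<-Add1  regs: r0:Mul1,r1:Add1,r2:16,r3:8
  c5: issue SUB r0<-Add2  regs: r0:Add2,r1:Add1,r2:16,r3:8
  c6: issue ADD r0<-Add3  regs: r0:Add3,r1:Add1,r2:16,r3:8
  c7: CDB Mul1=9; stall  regs: r0:Add3,r1:Add1,r2:16,r3:8
  c8: stall  regs: r0:Add3,r1:Add1,r2:16,r3:8
  c9: CDB Add1=-1; issue ADD r0<-Add1  regs: r0:Add1,r1:-1,r2:16,r3:8
  c10: CDB Add2=-1  regs: r0:Add1,r1:-1,r2:16,r3:8
  c11: CDB Add1=16  regs: r0:16,r1:-1,r2:16,r3:8

STATUS = VALUE -1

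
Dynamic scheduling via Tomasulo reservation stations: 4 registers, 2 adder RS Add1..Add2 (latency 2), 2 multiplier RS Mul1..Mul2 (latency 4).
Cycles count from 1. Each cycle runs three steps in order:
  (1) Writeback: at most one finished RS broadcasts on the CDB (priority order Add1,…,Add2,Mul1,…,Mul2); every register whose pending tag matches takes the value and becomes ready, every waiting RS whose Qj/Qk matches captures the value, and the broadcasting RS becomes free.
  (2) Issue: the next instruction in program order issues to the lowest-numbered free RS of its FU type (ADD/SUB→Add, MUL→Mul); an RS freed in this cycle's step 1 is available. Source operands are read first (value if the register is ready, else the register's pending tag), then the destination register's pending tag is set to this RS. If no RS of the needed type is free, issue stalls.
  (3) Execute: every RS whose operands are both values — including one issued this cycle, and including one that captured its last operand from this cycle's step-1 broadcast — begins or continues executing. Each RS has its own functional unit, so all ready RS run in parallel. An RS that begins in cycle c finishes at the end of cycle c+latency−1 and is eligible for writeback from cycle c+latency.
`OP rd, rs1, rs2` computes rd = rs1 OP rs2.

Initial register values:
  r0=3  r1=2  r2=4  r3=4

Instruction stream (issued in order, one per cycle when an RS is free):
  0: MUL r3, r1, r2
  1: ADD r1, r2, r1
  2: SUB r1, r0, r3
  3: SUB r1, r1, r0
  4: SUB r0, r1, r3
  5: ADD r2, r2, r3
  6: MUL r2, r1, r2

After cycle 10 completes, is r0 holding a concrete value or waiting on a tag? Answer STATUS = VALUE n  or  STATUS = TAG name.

STATUS = TAG Add2

  c1: issue MUL r3<-Mul1  regs: r0:3,r1:2,r2:4,r3:Mul1
  c2: issue ADD r1<-Add1  regs: r0:3,r1:Add1,r2:4,r3:Mul1
  c3: issue SUB r1<-Add2  regs: r0:3,r1:Add2,r2:4,r3:Mul1
  c4: CDB Add1=6; issue SUB r1<-Add1  regs: r0:3,r1:Add1,r2:4,r3:Mul1
  c5: CDB Mul1=8; stall  regs: r0:3,r1:Add1,r2:4,r3:8
  c6: stall  regs: r0:3,r1:Add1,r2:4,r3:8
  c7: CDB Add2=-5; issue SUB r0<-Add2  regs: r0:Add2,r1:Add1,r2:4,r3:8
  c8: stall  regs: r0:Add2,r1:Add1,r2:4,r3:8
  c9: CDB Add1=-8; issue ADD r2<-Add1  regs: r0:Add2,r1:-8,r2:Add1,r3:8
  c10: issue MUL r2<-Mul1  regs: r0:Add2,r1:-8,r2:Mul1,r3:8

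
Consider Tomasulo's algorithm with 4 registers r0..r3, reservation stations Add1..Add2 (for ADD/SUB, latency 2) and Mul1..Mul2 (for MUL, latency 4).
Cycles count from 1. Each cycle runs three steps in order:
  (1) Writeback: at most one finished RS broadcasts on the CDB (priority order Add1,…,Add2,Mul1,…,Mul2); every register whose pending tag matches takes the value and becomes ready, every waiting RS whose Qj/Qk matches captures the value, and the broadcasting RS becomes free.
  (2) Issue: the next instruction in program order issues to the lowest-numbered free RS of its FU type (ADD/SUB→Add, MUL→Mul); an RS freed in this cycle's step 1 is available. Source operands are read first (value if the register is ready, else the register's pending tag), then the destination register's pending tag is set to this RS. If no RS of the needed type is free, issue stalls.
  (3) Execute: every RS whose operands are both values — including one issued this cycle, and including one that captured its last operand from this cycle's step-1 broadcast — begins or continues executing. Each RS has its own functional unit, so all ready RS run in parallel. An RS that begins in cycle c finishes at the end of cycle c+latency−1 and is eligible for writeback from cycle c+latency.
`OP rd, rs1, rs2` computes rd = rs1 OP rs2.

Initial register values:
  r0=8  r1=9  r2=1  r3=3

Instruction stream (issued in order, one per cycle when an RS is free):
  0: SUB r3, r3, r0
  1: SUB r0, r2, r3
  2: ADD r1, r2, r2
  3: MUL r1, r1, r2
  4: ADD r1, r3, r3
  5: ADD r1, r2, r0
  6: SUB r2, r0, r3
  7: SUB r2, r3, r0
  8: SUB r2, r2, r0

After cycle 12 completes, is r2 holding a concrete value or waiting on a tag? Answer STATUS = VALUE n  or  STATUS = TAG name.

STATUS = VALUE -17

c1: issue SUB r3<-Add1 | r0:8,r1:9,r2:1,r3:Add1
c2: issue SUB r0<-Add2 | r0:Add2,r1:9,r2:1,r3:Add1
c3: CDB Add1=-5; issue ADD r1<-Add1 | r0:Add2,r1:Add1,r2:1,r3:-5
c4: issue MUL r1<-Mul1 | r0:Add2,r1:Mul1,r2:1,r3:-5
c5: CDB Add1=2; issue ADD r1<-Add1 | r0:Add2,r1:Add1,r2:1,r3:-5
c6: CDB Add2=6; issue ADD r1<-Add2 | r0:6,r1:Add2,r2:1,r3:-5
c7: CDB Add1=-10; issue SUB r2<-Add1 | r0:6,r1:Add2,r2:Add1,r3:-5
c8: CDB Add2=7; issue SUB r2<-Add2 | r0:6,r1:7,r2:Add2,r3:-5
c9: CDB Add1=11; issue SUB r2<-Add1 | r0:6,r1:7,r2:Add1,r3:-5
c10: CDB Add2=-11 | r0:6,r1:7,r2:Add1,r3:-5
c11: CDB Mul1=2 | r0:6,r1:7,r2:Add1,r3:-5
c12: CDB Add1=-17 | r0:6,r1:7,r2:-17,r3:-5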